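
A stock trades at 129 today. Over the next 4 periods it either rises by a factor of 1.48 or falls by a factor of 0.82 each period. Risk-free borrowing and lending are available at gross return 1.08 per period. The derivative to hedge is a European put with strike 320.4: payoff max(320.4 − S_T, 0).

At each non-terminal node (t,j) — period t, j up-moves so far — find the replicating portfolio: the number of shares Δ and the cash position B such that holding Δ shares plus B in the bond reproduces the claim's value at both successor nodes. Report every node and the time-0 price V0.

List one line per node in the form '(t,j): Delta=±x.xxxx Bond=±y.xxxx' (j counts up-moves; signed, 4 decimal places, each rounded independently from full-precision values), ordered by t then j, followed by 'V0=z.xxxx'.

Risk-neutral probability p* = (R−d)/(u−d) = (1.08−0.82)/(1.48−0.82) = 0.3939.
Terminal values V(4,·): V(4,0)=262.0763, V(4,1)=215.1328, V(4,2)=130.4056, V(4,3)=0.0000, V(4,4)=0.0000
(3,0): S=71.1265. Δ = (V_up−V_dn)/(S_up−S_dn) = (215.1328−262.0763)/(105.2672−58.3237) = -1.0000. V = [p*·215.1328 + (1−p*)·262.0763]/1.08 = 225.5402. B = V − Δ·S = 296.6667.
(3,1): S=128.3746. Δ = (V_up−V_dn)/(S_up−S_dn) = (130.4056−215.1328)/(189.9944−105.2672) = -1.0000. V = [p*·130.4056 + (1−p*)·215.1328]/1.08 = 168.2921. B = V − Δ·S = 296.6667.
(3,2): S=231.7005. Δ = (V_up−V_dn)/(S_up−S_dn) = (0.0000−130.4056)/(342.9168−189.9944) = -0.8528. V = [p*·0.0000 + (1−p*)·130.4056]/1.08 = 73.1793. B = V − Δ·S = 270.7636.
(3,3): S=418.1912. Δ = (V_up−V_dn)/(S_up−S_dn) = (0.0000−0.0000)/(618.9229−342.9168) = 0.0000. V = [p*·0.0000 + (1−p*)·0.0000]/1.08 = 0.0000. B = V − Δ·S = 0.0000.
(2,0): S=86.7396. Δ = (V_up−V_dn)/(S_up−S_dn) = (168.2921−225.5402)/(128.3746−71.1265) = -1.0000. V = [p*·168.2921 + (1−p*)·225.5402]/1.08 = 187.9518. B = V − Δ·S = 274.6914.
(2,1): S=156.5544. Δ = (V_up−V_dn)/(S_up−S_dn) = (73.1793−168.2921)/(231.7005−128.3746) = -0.9205. V = [p*·73.1793 + (1−p*)·168.2921]/1.08 = 121.1328. B = V − Δ·S = 265.2430.
(2,2): S=282.5616. Δ = (V_up−V_dn)/(S_up−S_dn) = (0.0000−73.1793)/(418.1912−231.7005) = -0.3924. V = [p*·0.0000 + (1−p*)·73.1793]/1.08 = 41.0658. B = V − Δ·S = 151.9436.
(1,0): S=105.7800. Δ = (V_up−V_dn)/(S_up−S_dn) = (121.1328−187.9518)/(156.5544−86.7396) = -0.9571. V = [p*·121.1328 + (1−p*)·187.9518]/1.08 = 149.6566. B = V − Δ·S = 250.8975.
(1,1): S=190.9200. Δ = (V_up−V_dn)/(S_up−S_dn) = (41.0658−121.1328)/(282.5616−156.5544) = -0.6354. V = [p*·41.0658 + (1−p*)·121.1328]/1.08 = 82.9549. B = V − Δ·S = 204.2684.
(0,0): S=129.0000. Δ = (V_up−V_dn)/(S_up−S_dn) = (82.9549−149.6566)/(190.9200−105.7800) = -0.7834. V = [p*·82.9549 + (1−p*)·149.6566]/1.08 = 114.2409. B = V − Δ·S = 215.3041.
The time-0 hedge costs 114.2409, which is the no-arbitrage price.

(0,0): Delta=-0.7834 Bond=215.3041
(1,0): Delta=-0.9571 Bond=250.8975
(1,1): Delta=-0.6354 Bond=204.2684
(2,0): Delta=-1.0000 Bond=274.6914
(2,1): Delta=-0.9205 Bond=265.2430
(2,2): Delta=-0.3924 Bond=151.9436
(3,0): Delta=-1.0000 Bond=296.6667
(3,1): Delta=-1.0000 Bond=296.6667
(3,2): Delta=-0.8528 Bond=270.7636
(3,3): Delta=0.0000 Bond=0.0000
V0=114.2409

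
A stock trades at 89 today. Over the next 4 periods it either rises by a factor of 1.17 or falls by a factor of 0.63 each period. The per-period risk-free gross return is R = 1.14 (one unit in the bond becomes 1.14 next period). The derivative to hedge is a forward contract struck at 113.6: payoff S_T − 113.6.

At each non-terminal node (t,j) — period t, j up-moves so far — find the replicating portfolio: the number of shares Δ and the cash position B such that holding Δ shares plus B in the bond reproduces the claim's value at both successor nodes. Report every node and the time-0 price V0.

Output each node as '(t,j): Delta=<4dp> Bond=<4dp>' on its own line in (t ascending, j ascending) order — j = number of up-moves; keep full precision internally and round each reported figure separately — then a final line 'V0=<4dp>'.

(0,0): Delta=1.0000 Bond=-67.2603
(1,0): Delta=1.0000 Bond=-76.6768
(1,1): Delta=1.0000 Bond=-76.6768
(2,0): Delta=1.0000 Bond=-87.4115
(2,1): Delta=1.0000 Bond=-87.4115
(2,2): Delta=1.0000 Bond=-87.4115
(3,0): Delta=1.0000 Bond=-99.6491
(3,1): Delta=1.0000 Bond=-99.6491
(3,2): Delta=1.0000 Bond=-99.6491
(3,3): Delta=1.0000 Bond=-99.6491
V0=21.7397

The replicating-portfolio and risk-neutral prices coincide; use p* = (1.14−0.63)/(1.17−0.63) = 0.9444 for the latter.
Terminal payoffs: V(4,0)=-99.5799, V(4,1)=-87.5626, V(4,2)=-65.2448, V(4,3)=-23.7976, V(4,4)=53.1760
Node (3,0) S=22.2542: V=(p*·-87.5626+(1−p*)·-99.5799)/1.14=-77.3949; Δ=(-87.5626−-99.5799)/(26.0374−14.0201)=1.0000; B=V−Δ·S=-99.6491
Node (3,1) S=41.3292: V=(p*·-65.2448+(1−p*)·-87.5626)/1.14=-58.3199; Δ=(-65.2448−-87.5626)/(48.3552−26.0374)=1.0000; B=V−Δ·S=-99.6491
Node (3,2) S=76.7542: V=(p*·-23.7976+(1−p*)·-65.2448)/1.14=-22.8949; Δ=(-23.7976−-65.2448)/(89.8024−48.3552)=1.0000; B=V−Δ·S=-99.6491
Node (3,3) S=142.5436: V=(p*·53.1760+(1−p*)·-23.7976)/1.14=42.8944; Δ=(53.1760−-23.7976)/(166.7760−89.8024)=1.0000; B=V−Δ·S=-99.6491
Node (2,0) S=35.3241: V=(p*·-58.3199+(1−p*)·-77.3949)/1.14=-52.0874; Δ=(-58.3199−-77.3949)/(41.3292−22.2542)=1.0000; B=V−Δ·S=-87.4115
Node (2,1) S=65.6019: V=(p*·-22.8949+(1−p*)·-58.3199)/1.14=-21.8096; Δ=(-22.8949−-58.3199)/(76.7542−41.3292)=1.0000; B=V−Δ·S=-87.4115
Node (2,2) S=121.8321: V=(p*·42.8944+(1−p*)·-22.8949)/1.14=34.4206; Δ=(42.8944−-22.8949)/(142.5436−76.7542)=1.0000; B=V−Δ·S=-87.4115
Node (1,0) S=56.0700: V=(p*·-21.8096+(1−p*)·-52.0874)/1.14=-20.6068; Δ=(-21.8096−-52.0874)/(65.6019−35.3241)=1.0000; B=V−Δ·S=-76.6768
Node (1,1) S=104.1300: V=(p*·34.4206+(1−p*)·-21.8096)/1.14=27.4532; Δ=(34.4206−-21.8096)/(121.8321−65.6019)=1.0000; B=V−Δ·S=-76.6768
Node (0,0) S=89.0000: V=(p*·27.4532+(1−p*)·-20.6068)/1.14=21.7397; Δ=(27.4532−-20.6068)/(104.1300−56.0700)=1.0000; B=V−Δ·S=-67.2603
The time-0 hedge costs 21.7397, which is the no-arbitrage price.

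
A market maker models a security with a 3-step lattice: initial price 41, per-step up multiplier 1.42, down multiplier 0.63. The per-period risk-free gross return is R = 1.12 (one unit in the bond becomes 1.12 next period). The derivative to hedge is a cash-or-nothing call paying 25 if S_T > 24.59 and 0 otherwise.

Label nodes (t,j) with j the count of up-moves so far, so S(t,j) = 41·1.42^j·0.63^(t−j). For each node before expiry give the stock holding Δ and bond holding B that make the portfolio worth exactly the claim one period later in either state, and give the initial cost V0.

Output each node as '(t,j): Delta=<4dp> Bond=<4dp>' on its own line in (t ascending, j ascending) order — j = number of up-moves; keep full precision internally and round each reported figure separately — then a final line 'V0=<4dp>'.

(0,0): Delta=0.2899 Bond=0.1609
(1,0): Delta=0.6785 Bond=-9.8579
(1,1): Delta=0.1843 Bond=6.3261
(2,0): Delta=0.0000 Bond=0.0000
(2,1): Delta=0.8628 Bond=-17.8006
(2,2): Delta=0.0000 Bond=22.3214
V0=12.0451

The replicating-portfolio and risk-neutral prices coincide; use p* = (1.12−0.63)/(1.42−0.63) = 0.6203 for the latter.
Terminal payoffs: V(3,0)=0.0000, V(3,1)=0.0000, V(3,2)=25.0000, V(3,3)=25.0000
(2,0): S=16.2729. Δ = (V_up−V_dn)/(S_up−S_dn) = (0.0000−0.0000)/(23.1075−10.2519) = 0.0000. V = [p*·0.0000 + (1−p*)·0.0000]/1.12 = 0.0000. B = V − Δ·S = 0.0000.
(2,1): S=36.6786. Δ = (V_up−V_dn)/(S_up−S_dn) = (25.0000−0.0000)/(52.0836−23.1075) = 0.8628. V = [p*·25.0000 + (1−p*)·0.0000]/1.12 = 13.8449. B = V − Δ·S = -17.8006.
(2,2): S=82.6724. Δ = (V_up−V_dn)/(S_up−S_dn) = (25.0000−25.0000)/(117.3948−52.0836) = 0.0000. V = [p*·25.0000 + (1−p*)·25.0000]/1.12 = 22.3214. B = V − Δ·S = 22.3214.
(1,0): S=25.8300. Δ = (V_up−V_dn)/(S_up−S_dn) = (13.8449−0.0000)/(36.6786−16.2729) = 0.6785. V = [p*·13.8449 + (1−p*)·0.0000]/1.12 = 7.6673. B = V − Δ·S = -9.8579.
(1,1): S=58.2200. Δ = (V_up−V_dn)/(S_up−S_dn) = (22.3214−13.8449)/(82.6724−36.6786) = 0.1843. V = [p*·22.3214 + (1−p*)·13.8449]/1.12 = 17.0558. B = V − Δ·S = 6.3261.
(0,0): S=41.0000. Δ = (V_up−V_dn)/(S_up−S_dn) = (17.0558−7.6673)/(58.2200−25.8300) = 0.2899. V = [p*·17.0558 + (1−p*)·7.6673]/1.12 = 12.0451. B = V − Δ·S = 0.1609.
Each (Δ,B) replicates both successor values, so the strategy is self-financing and V0 is arbitrage-free.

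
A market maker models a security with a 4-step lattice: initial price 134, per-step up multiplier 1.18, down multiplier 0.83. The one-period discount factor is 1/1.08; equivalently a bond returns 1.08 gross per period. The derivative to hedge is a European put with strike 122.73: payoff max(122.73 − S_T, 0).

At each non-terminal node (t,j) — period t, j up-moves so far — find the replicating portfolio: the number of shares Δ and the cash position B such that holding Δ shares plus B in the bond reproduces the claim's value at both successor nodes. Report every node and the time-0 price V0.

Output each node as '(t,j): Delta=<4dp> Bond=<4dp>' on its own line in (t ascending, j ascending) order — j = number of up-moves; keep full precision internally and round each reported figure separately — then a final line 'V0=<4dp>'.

No-arbitrage ⇒ martingale measure with p* = (R−d)/(u−d) = 0.7143.
Payoff layer (t=4): V(4,0)=59.1358, V(4,1)=32.3190, V(4,2)=0.0000, V(4,3)=0.0000, V(4,4)=0.0000
(3,0): S=76.6195. Δ = (V_up−V_dn)/(S_up−S_dn) = (32.3190−59.1358)/(90.4110−63.5942) = -1.0000. V = [p*·32.3190 + (1−p*)·59.1358]/1.08 = 37.0194. B = V − Δ·S = 113.6389.
(3,1): S=108.9289. Δ = (V_up−V_dn)/(S_up−S_dn) = (0.0000−32.3190)/(128.5361−90.4110) = -0.8477. V = [p*·0.0000 + (1−p*)·32.3190]/1.08 = 8.5500. B = V − Δ·S = 100.8901.
(3,2): S=154.8627. Δ = (V_up−V_dn)/(S_up−S_dn) = (0.0000−0.0000)/(182.7380−128.5361) = 0.0000. V = [p*·0.0000 + (1−p*)·0.0000]/1.08 = 0.0000. B = V − Δ·S = 0.0000.
(3,3): S=220.1663. Δ = (V_up−V_dn)/(S_up−S_dn) = (0.0000−0.0000)/(259.7962−182.7380) = 0.0000. V = [p*·0.0000 + (1−p*)·0.0000]/1.08 = 0.0000. B = V − Δ·S = 0.0000.
(2,0): S=92.3126. Δ = (V_up−V_dn)/(S_up−S_dn) = (8.5500−37.0194)/(108.9289−76.6195) = -0.8811. V = [p*·8.5500 + (1−p*)·37.0194]/1.08 = 15.4483. B = V − Δ·S = 96.7895.
(2,1): S=131.2396. Δ = (V_up−V_dn)/(S_up−S_dn) = (0.0000−8.5500)/(154.8627−108.9289) = -0.1861. V = [p*·0.0000 + (1−p*)·8.5500]/1.08 = 2.2619. B = V − Δ·S = 26.6905.
(2,2): S=186.5816. Δ = (V_up−V_dn)/(S_up−S_dn) = (0.0000−0.0000)/(220.1663−154.8627) = 0.0000. V = [p*·0.0000 + (1−p*)·0.0000]/1.08 = 0.0000. B = V − Δ·S = 0.0000.
(1,0): S=111.2200. Δ = (V_up−V_dn)/(S_up−S_dn) = (2.2619−15.4483)/(131.2396−92.3126) = -0.3387. V = [p*·2.2619 + (1−p*)·15.4483]/1.08 = 5.5828. B = V − Δ·S = 43.2581.
(1,1): S=158.1200. Δ = (V_up−V_dn)/(S_up−S_dn) = (0.0000−2.2619)/(186.5816−131.2396) = -0.0409. V = [p*·0.0000 + (1−p*)·2.2619]/1.08 = 0.5984. B = V − Δ·S = 7.0610.
(0,0): S=134.0000. Δ = (V_up−V_dn)/(S_up−S_dn) = (0.5984−5.5828)/(158.1200−111.2200) = -0.1063. V = [p*·0.5984 + (1−p*)·5.5828]/1.08 = 1.8727. B = V − Δ·S = 16.1139.
Each (Δ,B) replicates both successor values, so the strategy is self-financing and V0 is arbitrage-free.

(0,0): Delta=-0.1063 Bond=16.1139
(1,0): Delta=-0.3387 Bond=43.2581
(1,1): Delta=-0.0409 Bond=7.0610
(2,0): Delta=-0.8811 Bond=96.7895
(2,1): Delta=-0.1861 Bond=26.6905
(2,2): Delta=0.0000 Bond=0.0000
(3,0): Delta=-1.0000 Bond=113.6389
(3,1): Delta=-0.8477 Bond=100.8901
(3,2): Delta=0.0000 Bond=0.0000
(3,3): Delta=0.0000 Bond=0.0000
V0=1.8727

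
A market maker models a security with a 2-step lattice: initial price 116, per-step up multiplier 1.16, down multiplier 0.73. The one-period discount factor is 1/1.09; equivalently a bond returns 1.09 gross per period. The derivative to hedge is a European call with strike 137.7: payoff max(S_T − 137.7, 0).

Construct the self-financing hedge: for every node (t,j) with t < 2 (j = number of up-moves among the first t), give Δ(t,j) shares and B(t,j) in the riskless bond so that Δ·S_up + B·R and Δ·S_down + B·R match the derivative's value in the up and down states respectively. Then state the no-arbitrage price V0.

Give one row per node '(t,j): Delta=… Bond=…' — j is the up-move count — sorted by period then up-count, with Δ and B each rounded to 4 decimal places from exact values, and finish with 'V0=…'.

Under the risk-neutral measure, an up-move has probability p* = (R−d)/(u−d) = 0.8372 and values discount at R = 1.09.
Terminal values V(2,·): V(2,0)=0.0000, V(2,1)=0.0000, V(2,2)=18.3896
(1,0): S=84.6800. Δ = (V_up−V_dn)/(S_up−S_dn) = (0.0000−0.0000)/(98.2288−61.8164) = 0.0000. V = [p*·0.0000 + (1−p*)·0.0000]/1.09 = 0.0000. B = V − Δ·S = 0.0000.
(1,1): S=134.5600. Δ = (V_up−V_dn)/(S_up−S_dn) = (18.3896−0.0000)/(156.0896−98.2288) = 0.3178. V = [p*·18.3896 + (1−p*)·0.0000]/1.09 = 14.1247. B = V − Δ·S = -28.6418.
(0,0): S=116.0000. Δ = (V_up−V_dn)/(S_up−S_dn) = (14.1247−0.0000)/(134.5600−84.6800) = 0.2832. V = [p*·14.1247 + (1−p*)·0.0000]/1.09 = 10.8489. B = V − Δ·S = -21.9992.
Each (Δ,B) replicates both successor values, so the strategy is self-financing and V0 is arbitrage-free.

(0,0): Delta=0.2832 Bond=-21.9992
(1,0): Delta=0.0000 Bond=0.0000
(1,1): Delta=0.3178 Bond=-28.6418
V0=10.8489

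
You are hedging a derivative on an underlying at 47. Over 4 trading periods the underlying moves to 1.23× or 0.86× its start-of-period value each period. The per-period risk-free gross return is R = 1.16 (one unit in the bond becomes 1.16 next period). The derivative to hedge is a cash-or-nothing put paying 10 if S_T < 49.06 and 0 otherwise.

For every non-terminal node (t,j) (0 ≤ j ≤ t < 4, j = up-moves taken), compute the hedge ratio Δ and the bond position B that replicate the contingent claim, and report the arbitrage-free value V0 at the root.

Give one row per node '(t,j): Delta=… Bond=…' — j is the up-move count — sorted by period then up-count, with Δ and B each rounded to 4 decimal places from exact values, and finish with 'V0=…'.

The replicating-portfolio and risk-neutral prices coincide; use p* = (1.16−0.86)/(1.23−0.86) = 0.8108 for the latter.
Terminal payoffs: V(4,0)=10.0000, V(4,1)=10.0000, V(4,2)=0.0000, V(4,3)=0.0000, V(4,4)=0.0000
Node (3,0) S=29.8946: V=(p*·10.0000+(1−p*)·10.0000)/1.16=8.6207; Δ=(10.0000−10.0000)/(36.7704−25.7094)=0.0000; B=V−Δ·S=8.6207
Node (3,1) S=42.7563: V=(p*·0.0000+(1−p*)·10.0000)/1.16=1.6309; Δ=(0.0000−10.0000)/(52.5902−36.7704)=-0.6321; B=V−Δ·S=28.6580
Node (3,2) S=61.1514: V=(p*·0.0000+(1−p*)·0.0000)/1.16=0.0000; Δ=(0.0000−0.0000)/(75.2162−52.5902)=0.0000; B=V−Δ·S=0.0000
Node (3,3) S=87.4607: V=(p*·0.0000+(1−p*)·0.0000)/1.16=0.0000; Δ=(0.0000−0.0000)/(107.5767−75.2162)=0.0000; B=V−Δ·S=0.0000
Node (2,0) S=34.7612: V=(p*·1.6309+(1−p*)·8.6207)/1.16=2.5460; Δ=(1.6309−8.6207)/(42.7563−29.8946)=-0.5435; B=V−Δ·S=21.4372
Node (2,1) S=49.7166: V=(p*·0.0000+(1−p*)·1.6309)/1.16=0.2660; Δ=(0.0000−1.6309)/(61.1514−42.7563)=-0.0887; B=V−Δ·S=4.6739
Node (2,2) S=71.1063: V=(p*·0.0000+(1−p*)·0.0000)/1.16=0.0000; Δ=(0.0000−0.0000)/(87.4607−61.1514)=0.0000; B=V−Δ·S=0.0000
Node (1,0) S=40.4200: V=(p*·0.2660+(1−p*)·2.5460)/1.16=0.6012; Δ=(0.2660−2.5460)/(49.7166−34.7612)=-0.1525; B=V−Δ·S=6.7632
Node (1,1) S=57.8100: V=(p*·0.0000+(1−p*)·0.2660)/1.16=0.0434; Δ=(0.0000−0.2660)/(71.1063−49.7166)=-0.0124; B=V−Δ·S=0.7623
Node (0,0) S=47.0000: V=(p*·0.0434+(1−p*)·0.6012)/1.16=0.1284; Δ=(0.0434−0.6012)/(57.8100−40.4200)=-0.0321; B=V−Δ·S=1.6359
Each (Δ,B) replicates both successor values, so the strategy is self-financing and V0 is arbitrage-free.

(0,0): Delta=-0.0321 Bond=1.6359
(1,0): Delta=-0.1525 Bond=6.7632
(1,1): Delta=-0.0124 Bond=0.7623
(2,0): Delta=-0.5435 Bond=21.4372
(2,1): Delta=-0.0887 Bond=4.6739
(2,2): Delta=0.0000 Bond=0.0000
(3,0): Delta=0.0000 Bond=8.6207
(3,1): Delta=-0.6321 Bond=28.6580
(3,2): Delta=0.0000 Bond=0.0000
(3,3): Delta=0.0000 Bond=0.0000
V0=0.1284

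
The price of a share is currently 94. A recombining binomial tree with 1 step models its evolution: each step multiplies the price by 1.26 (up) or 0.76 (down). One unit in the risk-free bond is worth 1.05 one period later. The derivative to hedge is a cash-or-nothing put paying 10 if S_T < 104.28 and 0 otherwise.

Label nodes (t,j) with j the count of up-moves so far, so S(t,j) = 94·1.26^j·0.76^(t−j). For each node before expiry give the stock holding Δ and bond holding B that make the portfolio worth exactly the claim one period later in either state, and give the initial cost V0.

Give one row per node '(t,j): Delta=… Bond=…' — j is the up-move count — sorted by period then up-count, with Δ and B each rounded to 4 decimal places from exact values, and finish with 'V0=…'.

No-arbitrage ⇒ martingale measure with p* = (R−d)/(u−d) = 0.5800.
Payoff layer (t=1): V(1,0)=10.0000, V(1,1)=0.0000
Node (0,0) S=94.0000: V=(p*·0.0000+(1−p*)·10.0000)/1.05=4.0000; Δ=(0.0000−10.0000)/(118.4400−71.4400)=-0.2128; B=V−Δ·S=24.0000
Self-financing check: at every node Δ·S+B equals the discounted successor values.

(0,0): Delta=-0.2128 Bond=24.0000
V0=4.0000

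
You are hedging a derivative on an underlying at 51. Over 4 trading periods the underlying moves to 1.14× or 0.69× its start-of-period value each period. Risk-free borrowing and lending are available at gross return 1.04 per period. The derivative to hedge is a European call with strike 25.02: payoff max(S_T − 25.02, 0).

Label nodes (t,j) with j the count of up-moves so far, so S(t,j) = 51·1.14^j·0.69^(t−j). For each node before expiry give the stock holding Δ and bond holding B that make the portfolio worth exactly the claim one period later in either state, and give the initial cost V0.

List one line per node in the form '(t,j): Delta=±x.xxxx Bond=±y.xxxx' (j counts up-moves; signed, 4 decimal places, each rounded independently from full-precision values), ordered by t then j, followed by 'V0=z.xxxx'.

Since d<R<u, set p* = (R−d)/(u−d) = 0.7778; price each node as the discounted p*-expectation of its children.
Terminal payoffs: V(4,0)=0.0000, V(4,1)=0.0000, V(4,2)=6.5357, V(4,3)=27.1155, V(4,4)=61.1170
  t=3,j=0: stock 16.7540 → up 19.0995 (V=0.0000), down 11.5602 (V=0.0000). Price 0.0000; hedge Δ=0.0000, bond B=0.0000.
  t=3,j=1: stock 27.6805 → up 31.5557 (V=6.5357), down 19.0995 (V=0.0000). Price 4.8878; hedge Δ=0.5247, bond B=-9.6360.
  t=3,j=2: stock 45.7329 → up 52.1355 (V=27.1155), down 31.5557 (V=6.5357). Price 21.6752; hedge Δ=1.0000, bond B=-24.0577.
  t=3,j=3: stock 75.5587 → up 86.1370 (V=61.1170), down 52.1355 (V=27.1155). Price 51.5011; hedge Δ=1.0000, bond B=-24.0577.
  t=2,j=0: stock 24.2811 → up 27.6805 (V=4.8878), down 16.7540 (V=0.0000). Price 3.6554; hedge Δ=0.4473, bond B=-7.2064.
  t=2,j=1: stock 40.1166 → up 45.7329 (V=21.6752), down 27.6805 (V=4.8878). Price 17.2545; hedge Δ=0.9299, bond B=-20.0508.
  t=2,j=2: stock 66.2796 → up 75.5587 (V=51.5011), down 45.7329 (V=21.6752). Price 43.1472; hedge Δ=1.0000, bond B=-23.1324.
  t=1,j=0: stock 35.1900 → up 40.1166 (V=17.2545), down 24.2811 (V=3.6554). Price 13.6851; hedge Δ=0.8588, bond B=-16.5351.
  t=1,j=1: stock 58.1400 → up 66.2796 (V=43.1472), down 40.1166 (V=17.2545). Price 35.9551; hedge Δ=0.9897, bond B=-21.5842.
  t=0,j=0: stock 51.0000 → up 58.1400 (V=35.9551), down 35.1900 (V=13.6851). Price 29.8136; hedge Δ=0.9704, bond B=-19.6752.
Root portfolio cost Δ·51+B reproduces V0=29.8136.

(0,0): Delta=0.9704 Bond=-19.6752
(1,0): Delta=0.8588 Bond=-16.5351
(1,1): Delta=0.9897 Bond=-21.5842
(2,0): Delta=0.4473 Bond=-7.2064
(2,1): Delta=0.9299 Bond=-20.0508
(2,2): Delta=1.0000 Bond=-23.1324
(3,0): Delta=0.0000 Bond=0.0000
(3,1): Delta=0.5247 Bond=-9.6360
(3,2): Delta=1.0000 Bond=-24.0577
(3,3): Delta=1.0000 Bond=-24.0577
V0=29.8136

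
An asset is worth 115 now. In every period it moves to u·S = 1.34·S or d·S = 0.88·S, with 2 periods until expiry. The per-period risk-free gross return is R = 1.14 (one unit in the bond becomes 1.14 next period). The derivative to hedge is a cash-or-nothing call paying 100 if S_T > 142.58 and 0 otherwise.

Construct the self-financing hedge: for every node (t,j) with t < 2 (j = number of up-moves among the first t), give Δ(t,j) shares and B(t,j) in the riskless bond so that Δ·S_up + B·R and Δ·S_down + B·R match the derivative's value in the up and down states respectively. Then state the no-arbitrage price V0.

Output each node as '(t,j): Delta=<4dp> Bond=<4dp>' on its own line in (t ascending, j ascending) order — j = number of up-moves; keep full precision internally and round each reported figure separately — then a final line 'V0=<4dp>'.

(0,0): Delta=0.9372 Bond=-83.2014
(1,0): Delta=0.0000 Bond=0.0000
(1,1): Delta=1.4107 Bond=-167.8108
V0=24.5822

The replicating-portfolio and risk-neutral prices coincide; use p* = (1.14−0.88)/(1.34−0.88) = 0.5652 for the latter.
At expiry t=2: V(2,0)=0.0000, V(2,1)=0.0000, V(2,2)=100.0000
(1,0): S=101.2000. Δ = (V_up−V_dn)/(S_up−S_dn) = (0.0000−0.0000)/(135.6080−89.0560) = 0.0000. V = [p*·0.0000 + (1−p*)·0.0000]/1.14 = 0.0000. B = V − Δ·S = 0.0000.
(1,1): S=154.1000. Δ = (V_up−V_dn)/(S_up−S_dn) = (100.0000−0.0000)/(206.4940−135.6080) = 1.4107. V = [p*·100.0000 + (1−p*)·0.0000]/1.14 = 49.5805. B = V − Δ·S = -167.8108.
(0,0): S=115.0000. Δ = (V_up−V_dn)/(S_up−S_dn) = (49.5805−0.0000)/(154.1000−101.2000) = 0.9372. V = [p*·49.5805 + (1−p*)·0.0000]/1.14 = 24.5822. B = V − Δ·S = -83.2014.
Root portfolio cost Δ·115+B reproduces V0=24.5822.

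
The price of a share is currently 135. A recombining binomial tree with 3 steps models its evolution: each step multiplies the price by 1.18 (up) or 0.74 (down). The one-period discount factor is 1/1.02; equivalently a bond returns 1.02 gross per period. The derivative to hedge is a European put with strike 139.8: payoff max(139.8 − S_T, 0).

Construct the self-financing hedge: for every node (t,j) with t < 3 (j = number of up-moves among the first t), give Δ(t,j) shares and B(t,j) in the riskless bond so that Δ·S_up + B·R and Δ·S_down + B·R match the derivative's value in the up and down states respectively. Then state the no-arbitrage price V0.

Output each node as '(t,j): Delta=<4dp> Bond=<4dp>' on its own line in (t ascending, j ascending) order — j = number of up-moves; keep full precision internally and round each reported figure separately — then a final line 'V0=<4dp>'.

Under the risk-neutral measure, an up-move has probability p* = (R−d)/(u−d) = 0.6364 and values discount at R = 1.02.
Terminal payoffs: V(3,0)=85.0948, V(3,1)=52.5673, V(3,2)=0.6992, V(3,3)=0.0000
  t=2,j=0: stock 73.9260 → up 87.2327 (V=52.5673), down 54.7052 (V=85.0948). Price 63.1328; hedge Δ=-1.0000, bond B=137.0588.
  t=2,j=1: stock 117.8820 → up 139.1008 (V=0.6992), down 87.2327 (V=52.5673). Price 19.1768; hedge Δ=-1.0000, bond B=137.0588.
  t=2,j=2: stock 187.9740 → up 221.8093 (V=0.0000), down 139.1008 (V=0.6992). Price 0.2493; hedge Δ=-0.0085, bond B=1.8385.
  t=1,j=0: stock 99.9000 → up 117.8820 (V=19.1768), down 73.9260 (V=63.1328). Price 34.4714; hedge Δ=-1.0000, bond B=134.3714.
  t=1,j=1: stock 159.3000 → up 187.9740 (V=0.2493), down 117.8820 (V=19.1768). Price 6.9922; hedge Δ=-0.2700, bond B=50.0093.
  t=0,j=0: stock 135.0000 → up 159.3000 (V=6.9922), down 99.9000 (V=34.4714). Price 16.6516; hedge Δ=-0.4626, bond B=79.1044.
The time-0 hedge costs 16.6516, which is the no-arbitrage price.

(0,0): Delta=-0.4626 Bond=79.1044
(1,0): Delta=-1.0000 Bond=134.3714
(1,1): Delta=-0.2700 Bond=50.0093
(2,0): Delta=-1.0000 Bond=137.0588
(2,1): Delta=-1.0000 Bond=137.0588
(2,2): Delta=-0.0085 Bond=1.8385
V0=16.6516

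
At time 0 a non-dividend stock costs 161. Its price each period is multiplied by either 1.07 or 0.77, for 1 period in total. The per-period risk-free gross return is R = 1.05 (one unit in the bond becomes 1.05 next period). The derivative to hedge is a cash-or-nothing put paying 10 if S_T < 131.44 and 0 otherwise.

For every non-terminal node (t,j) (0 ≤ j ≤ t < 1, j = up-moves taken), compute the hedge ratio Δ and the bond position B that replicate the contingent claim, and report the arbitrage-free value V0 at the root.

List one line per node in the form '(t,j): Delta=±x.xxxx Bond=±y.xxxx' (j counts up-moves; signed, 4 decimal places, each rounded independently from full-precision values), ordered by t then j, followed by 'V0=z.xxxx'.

No-arbitrage ⇒ martingale measure with p* = (R−d)/(u−d) = 0.9333.
Payoff layer (t=1): V(1,0)=10.0000, V(1,1)=0.0000
  t=0,j=0: stock 161.0000 → up 172.2700 (V=0.0000), down 123.9700 (V=10.0000). Price 0.6349; hedge Δ=-0.2070, bond B=33.9683.
Root portfolio cost Δ·161+B reproduces V0=0.6349.

(0,0): Delta=-0.2070 Bond=33.9683
V0=0.6349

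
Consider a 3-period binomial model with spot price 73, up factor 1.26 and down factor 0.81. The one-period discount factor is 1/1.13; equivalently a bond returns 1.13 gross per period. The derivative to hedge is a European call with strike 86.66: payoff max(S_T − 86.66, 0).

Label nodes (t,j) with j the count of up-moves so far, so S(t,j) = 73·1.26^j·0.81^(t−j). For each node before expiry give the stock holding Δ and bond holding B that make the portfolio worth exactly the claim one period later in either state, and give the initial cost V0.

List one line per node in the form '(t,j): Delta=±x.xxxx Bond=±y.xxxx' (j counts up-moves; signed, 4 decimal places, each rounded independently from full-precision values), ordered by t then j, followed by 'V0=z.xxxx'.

No-arbitrage ⇒ martingale measure with p* = (R−d)/(u−d) = 0.7111.
Payoff layer (t=3): V(3,0)=0.0000, V(3,1)=0.0000, V(3,2)=7.2148, V(3,3)=59.3674
  t=2,j=0: stock 47.8953 → up 60.3481 (V=0.0000), down 38.7952 (V=0.0000). Price 0.0000; hedge Δ=0.0000, bond B=0.0000.
  t=2,j=1: stock 74.5038 → up 93.8748 (V=7.2148), down 60.3481 (V=0.0000). Price 4.5403; hedge Δ=0.2152, bond B=-11.4926.
  t=2,j=2: stock 115.8948 → up 146.0274 (V=59.3674), down 93.8748 (V=7.2148). Price 39.2045; hedge Δ=1.0000, bond B=-76.6903.
  t=1,j=0: stock 59.1300 → up 74.5038 (V=4.5403), down 47.8953 (V=0.0000). Price 2.8572; hedge Δ=0.1706, bond B=-7.2323.
  t=1,j=1: stock 91.9800 → up 115.8948 (V=39.2045), down 74.5038 (V=4.5403). Price 25.8322; hedge Δ=0.8375, bond B=-51.1995.
  t=0,j=0: stock 73.0000 → up 91.9800 (V=25.8322), down 59.1300 (V=2.8572). Price 16.9867; hedge Δ=0.6994, bond B=-34.0689.
Each (Δ,B) replicates both successor values, so the strategy is self-financing and V0 is arbitrage-free.

(0,0): Delta=0.6994 Bond=-34.0689
(1,0): Delta=0.1706 Bond=-7.2323
(1,1): Delta=0.8375 Bond=-51.1995
(2,0): Delta=0.0000 Bond=0.0000
(2,1): Delta=0.2152 Bond=-11.4926
(2,2): Delta=1.0000 Bond=-76.6903
V0=16.9867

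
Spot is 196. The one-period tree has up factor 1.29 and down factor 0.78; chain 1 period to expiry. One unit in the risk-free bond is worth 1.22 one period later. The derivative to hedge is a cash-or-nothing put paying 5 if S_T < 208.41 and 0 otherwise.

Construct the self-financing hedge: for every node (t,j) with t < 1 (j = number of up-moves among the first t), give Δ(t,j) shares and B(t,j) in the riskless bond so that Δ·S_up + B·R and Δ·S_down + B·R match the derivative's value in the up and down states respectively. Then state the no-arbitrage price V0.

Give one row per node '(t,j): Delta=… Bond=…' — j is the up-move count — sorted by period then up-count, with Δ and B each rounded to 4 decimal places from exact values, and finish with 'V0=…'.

(0,0): Delta=-0.0500 Bond=10.3664
V0=0.5625

Since d<R<u, set p* = (R−d)/(u−d) = 0.8627; price each node as the discounted p*-expectation of its children.
Payoff layer (t=1): V(1,0)=5.0000, V(1,1)=0.0000
  t=0,j=0: stock 196.0000 → up 252.8400 (V=0.0000), down 152.8800 (V=5.0000). Price 0.5625; hedge Δ=-0.0500, bond B=10.3664.
Self-financing check: at every node Δ·S+B equals the discounted successor values.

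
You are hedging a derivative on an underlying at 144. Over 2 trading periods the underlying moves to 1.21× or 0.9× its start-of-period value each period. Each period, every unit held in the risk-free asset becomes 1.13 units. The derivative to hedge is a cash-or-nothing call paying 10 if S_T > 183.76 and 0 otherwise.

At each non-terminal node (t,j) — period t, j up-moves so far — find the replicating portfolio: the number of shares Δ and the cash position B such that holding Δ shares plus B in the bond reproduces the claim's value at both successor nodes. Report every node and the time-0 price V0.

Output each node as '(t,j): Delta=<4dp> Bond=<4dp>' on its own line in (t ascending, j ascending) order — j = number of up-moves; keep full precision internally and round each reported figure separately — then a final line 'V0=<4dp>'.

(0,0): Delta=0.1471 Bond=-16.8690
(1,0): Delta=0.0000 Bond=0.0000
(1,1): Delta=0.1851 Bond=-25.6923
V0=4.3110

The replicating-portfolio and risk-neutral prices coincide; use p* = (1.13−0.9)/(1.21−0.9) = 0.7419 for the latter.
Payoff layer (t=2): V(2,0)=0.0000, V(2,1)=0.0000, V(2,2)=10.0000
Node (1,0) S=129.6000: V=(p*·0.0000+(1−p*)·0.0000)/1.13=0.0000; Δ=(0.0000−0.0000)/(156.8160−116.6400)=0.0000; B=V−Δ·S=0.0000
Node (1,1) S=174.2400: V=(p*·10.0000+(1−p*)·0.0000)/1.13=6.5658; Δ=(10.0000−0.0000)/(210.8304−156.8160)=0.1851; B=V−Δ·S=-25.6923
Node (0,0) S=144.0000: V=(p*·6.5658+(1−p*)·0.0000)/1.13=4.3110; Δ=(6.5658−0.0000)/(174.2400−129.6000)=0.1471; B=V−Δ·S=-16.8690
Self-financing check: at every node Δ·S+B equals the discounted successor values.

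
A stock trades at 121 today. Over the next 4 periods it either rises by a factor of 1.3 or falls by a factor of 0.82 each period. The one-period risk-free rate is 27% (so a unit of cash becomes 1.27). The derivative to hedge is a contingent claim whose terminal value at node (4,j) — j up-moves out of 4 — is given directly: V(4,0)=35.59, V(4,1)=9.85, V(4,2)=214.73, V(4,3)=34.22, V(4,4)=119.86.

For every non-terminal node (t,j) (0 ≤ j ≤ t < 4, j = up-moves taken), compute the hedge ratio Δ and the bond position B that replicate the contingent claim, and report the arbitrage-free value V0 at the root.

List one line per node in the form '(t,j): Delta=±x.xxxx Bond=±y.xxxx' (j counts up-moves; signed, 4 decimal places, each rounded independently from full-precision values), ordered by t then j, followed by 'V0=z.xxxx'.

(0,0): Delta=0.3620 Bond=-3.7924
(1,0): Delta=-1.7541 Bond=205.1404
(1,1): Delta=0.4509 Bond=-18.8134
(2,0): Delta=3.8403 Bond=-194.6315
(2,1): Delta=-1.9894 Bond=290.8722
(2,2): Delta=0.5536 Bond=-44.8774
(3,0): Delta=-0.8038 Bond=62.6476
(3,1): Delta=4.0355 Bond=-267.8373
(3,2): Delta=-2.2427 Bond=411.8907
(3,3): Delta=0.6712 Bond=-88.2533
V0=40.0050

The replicating-portfolio and risk-neutral prices coincide; use p* = (1.27−0.82)/(1.3−0.82) = 0.9375 for the latter.
At expiry t=4: V(4,0)=35.5900, V(4,1)=9.8500, V(4,2)=214.7300, V(4,3)=34.2200, V(4,4)=119.8600
Node (3,0) S=66.7155: V=(p*·9.8500+(1−p*)·35.5900)/1.27=9.0226; Δ=(9.8500−35.5900)/(86.7302−54.7067)=-0.8038; B=V−Δ·S=62.6476
Node (3,1) S=105.7685: V=(p*·214.7300+(1−p*)·9.8500)/1.27=158.9961; Δ=(214.7300−9.8500)/(137.4991−86.7302)=4.0355; B=V−Δ·S=-267.8373
Node (3,2) S=167.6818: V=(p*·34.2200+(1−p*)·214.7300)/1.27=35.8282; Δ=(34.2200−214.7300)/(217.9863−137.4991)=-2.2427; B=V−Δ·S=411.8907
Node (3,3) S=265.8370: V=(p*·119.8600+(1−p*)·34.2200)/1.27=90.1634; Δ=(119.8600−34.2200)/(345.5881−217.9863)=0.6712; B=V−Δ·S=-88.2533
Node (2,0) S=81.3604: V=(p*·158.9961+(1−p*)·9.0226)/1.27=117.8132; Δ=(158.9961−9.0226)/(105.7685−66.7155)=3.8403; B=V−Δ·S=-194.6315
Node (2,1) S=128.9860: V=(p*·35.8282+(1−p*)·158.9961)/1.27=34.2726; Δ=(35.8282−158.9961)/(167.6818−105.7685)=-1.9894; B=V−Δ·S=290.8722
Node (2,2) S=204.4900: V=(p*·90.1634+(1−p*)·35.8282)/1.27=68.3208; Δ=(90.1634−35.8282)/(265.8370−167.6818)=0.5536; B=V−Δ·S=-44.8774
Node (1,0) S=99.2200: V=(p*·34.2726+(1−p*)·117.8132)/1.27=31.0976; Δ=(34.2726−117.8132)/(128.9860−81.3604)=-1.7541; B=V−Δ·S=205.1404
Node (1,1) S=157.3000: V=(p*·68.3208+(1−p*)·34.2726)/1.27=52.1203; Δ=(68.3208−34.2726)/(204.4900−128.9860)=0.4509; B=V−Δ·S=-18.8134
Node (0,0) S=121.0000: V=(p*·52.1203+(1−p*)·31.0976)/1.27=40.0050; Δ=(52.1203−31.0976)/(157.3000−99.2200)=0.3620; B=V−Δ·S=-3.7924
The time-0 hedge costs 40.0050, which is the no-arbitrage price.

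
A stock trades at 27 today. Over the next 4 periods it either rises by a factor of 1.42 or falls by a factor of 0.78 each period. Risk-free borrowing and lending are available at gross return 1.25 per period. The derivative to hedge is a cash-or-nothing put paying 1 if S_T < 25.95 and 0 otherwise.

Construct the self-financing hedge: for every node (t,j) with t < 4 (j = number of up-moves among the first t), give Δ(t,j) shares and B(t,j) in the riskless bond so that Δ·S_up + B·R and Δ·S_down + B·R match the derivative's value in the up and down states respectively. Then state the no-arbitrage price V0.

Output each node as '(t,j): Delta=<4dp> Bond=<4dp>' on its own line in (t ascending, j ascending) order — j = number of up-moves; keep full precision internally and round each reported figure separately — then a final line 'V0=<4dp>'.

The replicating-portfolio and risk-neutral prices coincide; use p* = (1.25−0.78)/(1.42−0.78) = 0.7344 for the latter.
At expiry t=4: V(4,0)=1.0000, V(4,1)=1.0000, V(4,2)=0.0000, V(4,3)=0.0000, V(4,4)=0.0000
Node (3,0) S=12.8129: V=(p*·1.0000+(1−p*)·1.0000)/1.25=0.8000; Δ=(1.0000−1.0000)/(18.1943−9.9941)=0.0000; B=V−Δ·S=0.8000
Node (3,1) S=23.3261: V=(p*·0.0000+(1−p*)·1.0000)/1.25=0.2125; Δ=(0.0000−1.0000)/(33.1230−18.1943)=-0.0670; B=V−Δ·S=1.7750
Node (3,2) S=42.4654: V=(p*·0.0000+(1−p*)·0.0000)/1.25=0.0000; Δ=(0.0000−0.0000)/(60.3008−33.1230)=0.0000; B=V−Δ·S=0.0000
Node (3,3) S=77.3088: V=(p*·0.0000+(1−p*)·0.0000)/1.25=0.0000; Δ=(0.0000−0.0000)/(109.7785−60.3008)=0.0000; B=V−Δ·S=0.0000
Node (2,0) S=16.4268: V=(p*·0.2125+(1−p*)·0.8000)/1.25=0.2948; Δ=(0.2125−0.8000)/(23.3261−12.8129)=-0.0559; B=V−Δ·S=1.2128
Node (2,1) S=29.9052: V=(p*·0.0000+(1−p*)·0.2125)/1.25=0.0452; Δ=(0.0000−0.2125)/(42.4654−23.3261)=-0.0111; B=V−Δ·S=0.3772
Node (2,2) S=54.4428: V=(p*·0.0000+(1−p*)·0.0000)/1.25=0.0000; Δ=(0.0000−0.0000)/(77.3088−42.4654)=0.0000; B=V−Δ·S=0.0000
Node (1,0) S=21.0600: V=(p*·0.0452+(1−p*)·0.2948)/1.25=0.0892; Δ=(0.0452−0.2948)/(29.9052−16.4268)=-0.0185; B=V−Δ·S=0.4793
Node (1,1) S=38.3400: V=(p*·0.0000+(1−p*)·0.0452)/1.25=0.0096; Δ=(0.0000−0.0452)/(54.4428−29.9052)=-0.0018; B=V−Δ·S=0.0802
Node (0,0) S=27.0000: V=(p*·0.0096+(1−p*)·0.0892)/1.25=0.0246; Δ=(0.0096−0.0892)/(38.3400−21.0600)=-0.0046; B=V−Δ·S=0.1489
Each (Δ,B) replicates both successor values, so the strategy is self-financing and V0 is arbitrage-free.

(0,0): Delta=-0.0046 Bond=0.1489
(1,0): Delta=-0.0185 Bond=0.4793
(1,1): Delta=-0.0018 Bond=0.0802
(2,0): Delta=-0.0559 Bond=1.2128
(2,1): Delta=-0.0111 Bond=0.3772
(2,2): Delta=0.0000 Bond=0.0000
(3,0): Delta=0.0000 Bond=0.8000
(3,1): Delta=-0.0670 Bond=1.7750
(3,2): Delta=0.0000 Bond=0.0000
(3,3): Delta=0.0000 Bond=0.0000
V0=0.0246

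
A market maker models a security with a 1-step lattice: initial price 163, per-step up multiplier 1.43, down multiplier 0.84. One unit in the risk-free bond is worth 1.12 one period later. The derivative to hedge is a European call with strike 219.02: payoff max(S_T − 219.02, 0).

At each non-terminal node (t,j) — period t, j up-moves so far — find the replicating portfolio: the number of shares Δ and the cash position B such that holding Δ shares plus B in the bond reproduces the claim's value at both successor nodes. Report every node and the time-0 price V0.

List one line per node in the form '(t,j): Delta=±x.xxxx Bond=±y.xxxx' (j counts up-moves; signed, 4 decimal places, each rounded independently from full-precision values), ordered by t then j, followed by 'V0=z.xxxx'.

No-arbitrage ⇒ martingale measure with p* = (R−d)/(u−d) = 0.4746.
Terminal values V(1,·): V(1,0)=0.0000, V(1,1)=14.0700
  t=0,j=0: stock 163.0000 → up 233.0900 (V=14.0700), down 136.9200 (V=0.0000). Price 5.9619; hedge Δ=0.1463, bond B=-17.8856.
Self-financing check: at every node Δ·S+B equals the discounted successor values.

(0,0): Delta=0.1463 Bond=-17.8856
V0=5.9619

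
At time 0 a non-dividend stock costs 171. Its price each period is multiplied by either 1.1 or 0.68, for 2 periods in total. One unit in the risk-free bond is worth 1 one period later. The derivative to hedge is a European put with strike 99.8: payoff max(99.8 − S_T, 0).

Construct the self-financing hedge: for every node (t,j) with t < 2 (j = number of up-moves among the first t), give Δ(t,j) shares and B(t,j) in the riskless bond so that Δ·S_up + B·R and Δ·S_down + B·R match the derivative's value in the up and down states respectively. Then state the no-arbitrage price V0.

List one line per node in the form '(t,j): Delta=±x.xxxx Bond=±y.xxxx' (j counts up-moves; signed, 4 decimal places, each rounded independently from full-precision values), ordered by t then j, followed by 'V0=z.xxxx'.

(0,0): Delta=-0.0687 Bond=12.9266
(1,0): Delta=-0.4245 Bond=54.2918
(1,1): Delta=0.0000 Bond=0.0000
V0=1.1751

Under the risk-neutral measure, an up-move has probability p* = (R−d)/(u−d) = 0.7619 and values discount at R = 1.
Terminal payoffs: V(2,0)=20.7296, V(2,1)=0.0000, V(2,2)=0.0000
(1,0): S=116.2800. Δ = (V_up−V_dn)/(S_up−S_dn) = (0.0000−20.7296)/(127.9080−79.0704) = -0.4245. V = [p*·0.0000 + (1−p*)·20.7296]/1 = 4.9356. B = V − Δ·S = 54.2918.
(1,1): S=188.1000. Δ = (V_up−V_dn)/(S_up−S_dn) = (0.0000−0.0000)/(206.9100−127.9080) = 0.0000. V = [p*·0.0000 + (1−p*)·0.0000]/1 = 0.0000. B = V − Δ·S = 0.0000.
(0,0): S=171.0000. Δ = (V_up−V_dn)/(S_up−S_dn) = (0.0000−4.9356)/(188.1000−116.2800) = -0.0687. V = [p*·0.0000 + (1−p*)·4.9356]/1 = 1.1751. B = V − Δ·S = 12.9266.
Each (Δ,B) replicates both successor values, so the strategy is self-financing and V0 is arbitrage-free.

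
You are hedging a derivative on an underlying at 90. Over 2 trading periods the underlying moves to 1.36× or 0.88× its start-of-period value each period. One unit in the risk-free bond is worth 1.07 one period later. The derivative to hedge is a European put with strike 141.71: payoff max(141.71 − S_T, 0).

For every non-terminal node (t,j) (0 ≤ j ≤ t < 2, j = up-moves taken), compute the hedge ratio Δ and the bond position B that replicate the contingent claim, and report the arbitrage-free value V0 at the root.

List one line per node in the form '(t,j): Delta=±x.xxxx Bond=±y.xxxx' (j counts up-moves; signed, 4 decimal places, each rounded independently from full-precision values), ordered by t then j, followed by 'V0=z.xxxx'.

Since d<R<u, set p* = (R−d)/(u−d) = 0.3958; price each node as the discounted p*-expectation of its children.
Payoff layer (t=2): V(2,0)=72.0140, V(2,1)=33.9980, V(2,2)=0.0000
Node (1,0) S=79.2000: V=(p*·33.9980+(1−p*)·72.0140)/1.07=53.2393; Δ=(33.9980−72.0140)/(107.7120−69.6960)=-1.0000; B=V−Δ·S=132.4393
Node (1,1) S=122.4000: V=(p*·0.0000+(1−p*)·33.9980)/1.07=19.1967; Δ=(0.0000−33.9980)/(166.4640−107.7120)=-0.5787; B=V−Δ·S=90.0259
Node (0,0) S=90.0000: V=(p*·19.1967+(1−p*)·53.2393)/1.07=37.1627; Δ=(19.1967−53.2393)/(122.4000−79.2000)=-0.7880; B=V−Δ·S=108.0847
Each (Δ,B) replicates both successor values, so the strategy is self-financing and V0 is arbitrage-free.

(0,0): Delta=-0.7880 Bond=108.0847
(1,0): Delta=-1.0000 Bond=132.4393
(1,1): Delta=-0.5787 Bond=90.0259
V0=37.1627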